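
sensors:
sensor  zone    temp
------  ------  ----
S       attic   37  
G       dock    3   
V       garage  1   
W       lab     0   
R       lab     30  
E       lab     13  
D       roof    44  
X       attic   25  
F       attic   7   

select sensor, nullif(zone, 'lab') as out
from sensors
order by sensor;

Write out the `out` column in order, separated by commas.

sensor=D: zone=roof vs lab: differ → roof
sensor=E: zone=lab vs lab: equal → NULL
sensor=F: zone=attic vs lab: differ → attic
sensor=G: zone=dock vs lab: differ → dock
sensor=R: zone=lab vs lab: equal → NULL
sensor=S: zone=attic vs lab: differ → attic
sensor=V: zone=garage vs lab: differ → garage
sensor=W: zone=lab vs lab: equal → NULL
sensor=X: zone=attic vs lab: differ → attic

roof, NULL, attic, dock, NULL, attic, garage, NULL, attic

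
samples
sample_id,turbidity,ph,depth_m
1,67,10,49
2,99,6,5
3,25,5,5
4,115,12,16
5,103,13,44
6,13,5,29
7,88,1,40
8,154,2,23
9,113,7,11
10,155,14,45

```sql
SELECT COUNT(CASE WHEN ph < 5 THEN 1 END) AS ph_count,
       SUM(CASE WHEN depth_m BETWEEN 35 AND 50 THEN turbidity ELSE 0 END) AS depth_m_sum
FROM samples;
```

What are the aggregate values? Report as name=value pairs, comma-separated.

ph_count=2, depth_m_sum=413

[ph_count: ph < 5]
sample_id=1: ✗
sample_id=2: ✗
sample_id=3: ✗
sample_id=4: ✗
sample_id=5: ✗
sample_id=6: ✗
sample_id=7: ✓ → 1
sample_id=8: ✓ → 1
sample_id=9: ✗
sample_id=10: ✗
ph_count = COUNT(1, 1) = 2
—
[depth_m_sum: depth_m BETWEEN 35 AND 50]
sample_id=1: ✓ → 67
sample_id=2: ✗
sample_id=3: ✗
sample_id=4: ✗
sample_id=5: ✓ → 103
sample_id=6: ✗
sample_id=7: ✓ → 88
sample_id=8: ✗
sample_id=9: ✗
sample_id=10: ✓ → 155
depth_m_sum = 67 + 103 + 88 + 155 = 413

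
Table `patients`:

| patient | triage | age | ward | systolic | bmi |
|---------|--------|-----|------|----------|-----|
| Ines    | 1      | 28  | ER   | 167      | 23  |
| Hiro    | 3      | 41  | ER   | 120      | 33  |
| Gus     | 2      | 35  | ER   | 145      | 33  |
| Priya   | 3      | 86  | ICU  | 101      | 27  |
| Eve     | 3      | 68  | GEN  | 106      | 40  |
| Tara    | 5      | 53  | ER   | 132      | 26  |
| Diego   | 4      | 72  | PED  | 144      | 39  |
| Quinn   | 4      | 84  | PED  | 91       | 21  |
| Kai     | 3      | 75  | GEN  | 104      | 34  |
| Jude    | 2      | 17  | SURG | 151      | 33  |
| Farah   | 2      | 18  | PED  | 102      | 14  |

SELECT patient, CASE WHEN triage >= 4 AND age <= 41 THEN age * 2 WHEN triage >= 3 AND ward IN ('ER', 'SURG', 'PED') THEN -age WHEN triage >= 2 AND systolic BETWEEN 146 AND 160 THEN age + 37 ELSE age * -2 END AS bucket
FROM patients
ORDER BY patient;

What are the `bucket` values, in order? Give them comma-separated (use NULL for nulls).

-72, -136, -36, -70, -41, -56, 54, -150, -172, -84, -53

patient=Diego: triage >= 3 AND ward IN ('ER', 'SURG', 'PED') → -72
patient=Eve: ELSE → -136
patient=Farah: ELSE → -36
patient=Gus: ELSE → -70
patient=Hiro: triage >= 3 AND ward IN ('ER', 'SURG', 'PED') → -41
patient=Ines: ELSE → -56
patient=Jude: triage >= 2 AND systolic BETWEEN 146 AND 160 → 54
patient=Kai: ELSE → -150
patient=Priya: ELSE → -172
patient=Quinn: triage >= 3 AND ward IN ('ER', 'SURG', 'PED') → -84
patient=Tara: triage >= 3 AND ward IN ('ER', 'SURG', 'PED') → -53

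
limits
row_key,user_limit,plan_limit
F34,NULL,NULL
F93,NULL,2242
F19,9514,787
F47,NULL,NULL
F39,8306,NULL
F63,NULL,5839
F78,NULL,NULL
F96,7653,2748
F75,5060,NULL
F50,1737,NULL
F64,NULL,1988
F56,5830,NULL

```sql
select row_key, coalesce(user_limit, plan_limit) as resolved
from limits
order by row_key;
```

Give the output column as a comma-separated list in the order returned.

row_key=F19: user_limit=9514 → 9514
row_key=F34: user_limit=NULL, plan_limit=NULL (all NULL) → NULL
row_key=F39: user_limit=8306 → 8306
row_key=F47: user_limit=NULL, plan_limit=NULL (all NULL) → NULL
row_key=F50: user_limit=1737 → 1737
row_key=F56: user_limit=5830 → 5830
row_key=F63: user_limit=NULL, plan_limit=5839 → 5839
row_key=F64: user_limit=NULL, plan_limit=1988 → 1988
row_key=F75: user_limit=5060 → 5060
row_key=F78: user_limit=NULL, plan_limit=NULL (all NULL) → NULL
row_key=F93: user_limit=NULL, plan_limit=2242 → 2242
row_key=F96: user_limit=7653 → 7653

9514, NULL, 8306, NULL, 1737, 5830, 5839, 1988, 5060, NULL, 2242, 7653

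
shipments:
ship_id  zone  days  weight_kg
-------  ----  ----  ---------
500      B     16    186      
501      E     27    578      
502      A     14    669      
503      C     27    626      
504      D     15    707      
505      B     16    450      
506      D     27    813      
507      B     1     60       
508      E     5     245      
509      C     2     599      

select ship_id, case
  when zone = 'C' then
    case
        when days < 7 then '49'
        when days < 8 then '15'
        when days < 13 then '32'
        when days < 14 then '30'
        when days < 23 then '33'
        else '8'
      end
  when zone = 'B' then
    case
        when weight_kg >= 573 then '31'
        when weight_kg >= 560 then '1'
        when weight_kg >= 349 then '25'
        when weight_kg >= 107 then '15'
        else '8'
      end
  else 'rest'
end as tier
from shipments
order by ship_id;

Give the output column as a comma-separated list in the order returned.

15, rest, rest, 8, rest, 25, rest, 8, rest, 49

ship_id=500: zone='B' → inner[weight_kg >= 107] → 15
ship_id=501: zone='E' → outer ELSE → rest
ship_id=502: zone='A' → outer ELSE → rest
ship_id=503: zone='C' → inner[ELSE] → 8
ship_id=504: zone='D' → outer ELSE → rest
ship_id=505: zone='B' → inner[weight_kg >= 349] → 25
ship_id=506: zone='D' → outer ELSE → rest
ship_id=507: zone='B' → inner[ELSE] → 8
ship_id=508: zone='E' → outer ELSE → rest
ship_id=509: zone='C' → inner[days < 7] → 49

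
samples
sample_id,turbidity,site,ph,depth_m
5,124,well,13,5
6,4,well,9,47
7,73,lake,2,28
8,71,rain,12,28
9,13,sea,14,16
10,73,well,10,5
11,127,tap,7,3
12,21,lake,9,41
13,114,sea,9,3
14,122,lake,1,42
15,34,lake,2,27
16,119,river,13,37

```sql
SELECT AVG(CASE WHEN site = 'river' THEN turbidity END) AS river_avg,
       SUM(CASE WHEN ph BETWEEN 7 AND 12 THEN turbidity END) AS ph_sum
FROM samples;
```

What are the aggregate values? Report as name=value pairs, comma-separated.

river_avg=119, ph_sum=410

[river_avg: site = 'river']
sample_id=5: ✗
sample_id=6: ✗
sample_id=7: ✗
sample_id=8: ✗
sample_id=9: ✗
sample_id=10: ✗
sample_id=11: ✗
sample_id=12: ✗
sample_id=13: ✗
sample_id=14: ✗
sample_id=15: ✗
sample_id=16: ✓ → 119
river_avg = 119
—
[ph_sum: ph BETWEEN 7 AND 12]
sample_id=5: ✗
sample_id=6: ✓ → 4
sample_id=7: ✗
sample_id=8: ✓ → 71
sample_id=9: ✗
sample_id=10: ✓ → 73
sample_id=11: ✓ → 127
sample_id=12: ✓ → 21
sample_id=13: ✓ → 114
sample_id=14: ✗
sample_id=15: ✗
sample_id=16: ✗
ph_sum = 4 + 71 + 73 + 127 + 21 + 114 = 410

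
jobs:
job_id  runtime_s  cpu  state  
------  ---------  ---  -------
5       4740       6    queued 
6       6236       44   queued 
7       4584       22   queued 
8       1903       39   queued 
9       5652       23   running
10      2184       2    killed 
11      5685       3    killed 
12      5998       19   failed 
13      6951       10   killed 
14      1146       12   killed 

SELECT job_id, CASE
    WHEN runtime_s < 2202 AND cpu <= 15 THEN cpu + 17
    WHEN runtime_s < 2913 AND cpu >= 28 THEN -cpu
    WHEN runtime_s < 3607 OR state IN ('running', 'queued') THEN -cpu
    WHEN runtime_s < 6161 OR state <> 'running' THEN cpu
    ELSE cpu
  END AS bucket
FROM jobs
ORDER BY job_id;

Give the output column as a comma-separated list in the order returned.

job_id=5: runtime_s < 3607 OR state IN ('running', 'queued') → -6
job_id=6: runtime_s < 3607 OR state IN ('running', 'queued') → -44
job_id=7: runtime_s < 3607 OR state IN ('running', 'queued') → -22
job_id=8: runtime_s < 2913 AND cpu >= 28 → -39
job_id=9: runtime_s < 3607 OR state IN ('running', 'queued') → -23
job_id=10: runtime_s < 2202 AND cpu <= 15 → 19
job_id=11: runtime_s < 6161 OR state <> 'running' → 3
job_id=12: runtime_s < 6161 OR state <> 'running' → 19
job_id=13: runtime_s < 6161 OR state <> 'running' → 10
job_id=14: runtime_s < 2202 AND cpu <= 15 → 29

-6, -44, -22, -39, -23, 19, 3, 19, 10, 29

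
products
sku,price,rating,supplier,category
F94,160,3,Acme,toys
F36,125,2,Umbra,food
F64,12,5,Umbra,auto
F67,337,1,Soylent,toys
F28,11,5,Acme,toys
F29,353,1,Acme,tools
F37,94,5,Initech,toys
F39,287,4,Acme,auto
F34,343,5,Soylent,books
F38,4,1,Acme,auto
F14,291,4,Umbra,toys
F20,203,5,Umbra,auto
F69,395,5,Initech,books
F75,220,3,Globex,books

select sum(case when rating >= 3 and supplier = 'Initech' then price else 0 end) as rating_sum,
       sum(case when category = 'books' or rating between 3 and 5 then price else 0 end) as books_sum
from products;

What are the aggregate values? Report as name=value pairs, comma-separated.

[rating_sum: rating >= 3 and supplier = 'Initech']
sku=F94: ✗
sku=F36: ✗
sku=F64: ✗
sku=F67: ✗
sku=F28: ✗
sku=F29: ✗
sku=F37: ✓ → 94
sku=F39: ✗
sku=F34: ✗
sku=F38: ✗
sku=F14: ✗
sku=F20: ✗
sku=F69: ✓ → 395
sku=F75: ✗
rating_sum = 94 + 395 = 489
—
[books_sum: category = 'books' or rating between 3 and 5]
sku=F94: ✓ → 160
sku=F36: ✗
sku=F64: ✓ → 12
sku=F67: ✗
sku=F28: ✓ → 11
sku=F29: ✗
sku=F37: ✓ → 94
sku=F39: ✓ → 287
sku=F34: ✓ → 343
sku=F38: ✗
sku=F14: ✓ → 291
sku=F20: ✓ → 203
sku=F69: ✓ → 395
sku=F75: ✓ → 220
books_sum = 160 + 12 + 11 + 94 + 287 + 343 + 291 + 203 + 395 + 220 = 2016

rating_sum=489, books_sum=2016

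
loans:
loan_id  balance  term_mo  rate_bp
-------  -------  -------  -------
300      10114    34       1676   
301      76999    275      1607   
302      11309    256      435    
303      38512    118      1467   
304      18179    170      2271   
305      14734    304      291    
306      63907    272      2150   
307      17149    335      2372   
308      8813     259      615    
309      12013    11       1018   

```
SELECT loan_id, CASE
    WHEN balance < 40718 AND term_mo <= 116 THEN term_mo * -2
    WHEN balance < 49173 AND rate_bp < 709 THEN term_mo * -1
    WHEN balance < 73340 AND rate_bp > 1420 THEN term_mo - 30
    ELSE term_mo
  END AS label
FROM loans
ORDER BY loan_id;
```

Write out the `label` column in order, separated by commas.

loan_id=300: balance < 40718 AND term_mo <= 116 → -68
loan_id=301: ELSE → 275
loan_id=302: balance < 49173 AND rate_bp < 709 → -256
loan_id=303: balance < 73340 AND rate_bp > 1420 → 88
loan_id=304: balance < 73340 AND rate_bp > 1420 → 140
loan_id=305: balance < 49173 AND rate_bp < 709 → -304
loan_id=306: balance < 73340 AND rate_bp > 1420 → 242
loan_id=307: balance < 73340 AND rate_bp > 1420 → 305
loan_id=308: balance < 49173 AND rate_bp < 709 → -259
loan_id=309: balance < 40718 AND term_mo <= 116 → -22

-68, 275, -256, 88, 140, -304, 242, 305, -259, -22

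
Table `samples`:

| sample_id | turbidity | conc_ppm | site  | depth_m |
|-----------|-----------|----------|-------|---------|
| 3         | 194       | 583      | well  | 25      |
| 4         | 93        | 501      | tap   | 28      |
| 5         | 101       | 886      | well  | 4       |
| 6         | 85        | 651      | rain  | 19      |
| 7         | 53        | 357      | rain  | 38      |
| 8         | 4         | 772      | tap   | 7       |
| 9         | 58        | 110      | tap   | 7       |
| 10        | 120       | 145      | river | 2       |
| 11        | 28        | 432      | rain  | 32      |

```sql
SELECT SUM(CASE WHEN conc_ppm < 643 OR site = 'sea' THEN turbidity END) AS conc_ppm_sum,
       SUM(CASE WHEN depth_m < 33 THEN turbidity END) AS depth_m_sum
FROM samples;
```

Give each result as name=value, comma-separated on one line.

conc_ppm_sum=546, depth_m_sum=683

[conc_ppm_sum: conc_ppm < 643 OR site = 'sea']
sample_id=3: ✓ → 194
sample_id=4: ✓ → 93
sample_id=5: ✗
sample_id=6: ✗
sample_id=7: ✓ → 53
sample_id=8: ✗
sample_id=9: ✓ → 58
sample_id=10: ✓ → 120
sample_id=11: ✓ → 28
conc_ppm_sum = 194 + 93 + 53 + 58 + 120 + 28 = 546
—
[depth_m_sum: depth_m < 33]
sample_id=3: ✓ → 194
sample_id=4: ✓ → 93
sample_id=5: ✓ → 101
sample_id=6: ✓ → 85
sample_id=7: ✗
sample_id=8: ✓ → 4
sample_id=9: ✓ → 58
sample_id=10: ✓ → 120
sample_id=11: ✓ → 28
depth_m_sum = 194 + 93 + 101 + 85 + 4 + 58 + 120 + 28 = 683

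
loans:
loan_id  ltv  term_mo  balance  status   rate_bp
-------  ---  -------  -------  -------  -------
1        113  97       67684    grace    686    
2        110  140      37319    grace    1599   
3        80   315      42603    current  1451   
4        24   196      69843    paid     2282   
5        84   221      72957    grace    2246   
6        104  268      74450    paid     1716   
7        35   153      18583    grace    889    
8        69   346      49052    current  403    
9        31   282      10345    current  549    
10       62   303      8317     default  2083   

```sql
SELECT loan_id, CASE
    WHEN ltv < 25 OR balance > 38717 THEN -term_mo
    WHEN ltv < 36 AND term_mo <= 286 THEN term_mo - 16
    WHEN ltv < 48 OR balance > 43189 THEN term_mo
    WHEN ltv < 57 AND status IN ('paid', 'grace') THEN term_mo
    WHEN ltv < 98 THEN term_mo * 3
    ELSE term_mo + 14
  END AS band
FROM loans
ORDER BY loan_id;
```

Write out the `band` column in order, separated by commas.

loan_id=1: ltv < 25 OR balance > 38717 → -97
loan_id=2: ELSE → 154
loan_id=3: ltv < 25 OR balance > 38717 → -315
loan_id=4: ltv < 25 OR balance > 38717 → -196
loan_id=5: ltv < 25 OR balance > 38717 → -221
loan_id=6: ltv < 25 OR balance > 38717 → -268
loan_id=7: ltv < 36 AND term_mo <= 286 → 137
loan_id=8: ltv < 25 OR balance > 38717 → -346
loan_id=9: ltv < 36 AND term_mo <= 286 → 266
loan_id=10: ltv < 98 → 909

-97, 154, -315, -196, -221, -268, 137, -346, 266, 909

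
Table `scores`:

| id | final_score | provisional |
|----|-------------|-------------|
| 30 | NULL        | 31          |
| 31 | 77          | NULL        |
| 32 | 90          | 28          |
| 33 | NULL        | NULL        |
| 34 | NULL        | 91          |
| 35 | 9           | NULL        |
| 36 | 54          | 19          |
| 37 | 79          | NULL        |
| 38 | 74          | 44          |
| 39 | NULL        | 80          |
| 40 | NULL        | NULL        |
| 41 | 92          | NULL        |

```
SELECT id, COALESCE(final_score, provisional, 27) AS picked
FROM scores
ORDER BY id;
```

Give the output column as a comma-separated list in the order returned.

31, 77, 90, 27, 91, 9, 54, 79, 74, 80, 27, 92

id=30: final_score=NULL, provisional=31 → 31
id=31: final_score=77 → 77
id=32: final_score=90 → 90
id=33: final_score=NULL, provisional=NULL, → literal 27 → 27
id=34: final_score=NULL, provisional=91 → 91
id=35: final_score=9 → 9
id=36: final_score=54 → 54
id=37: final_score=79 → 79
id=38: final_score=74 → 74
id=39: final_score=NULL, provisional=80 → 80
id=40: final_score=NULL, provisional=NULL, → literal 27 → 27
id=41: final_score=92 → 92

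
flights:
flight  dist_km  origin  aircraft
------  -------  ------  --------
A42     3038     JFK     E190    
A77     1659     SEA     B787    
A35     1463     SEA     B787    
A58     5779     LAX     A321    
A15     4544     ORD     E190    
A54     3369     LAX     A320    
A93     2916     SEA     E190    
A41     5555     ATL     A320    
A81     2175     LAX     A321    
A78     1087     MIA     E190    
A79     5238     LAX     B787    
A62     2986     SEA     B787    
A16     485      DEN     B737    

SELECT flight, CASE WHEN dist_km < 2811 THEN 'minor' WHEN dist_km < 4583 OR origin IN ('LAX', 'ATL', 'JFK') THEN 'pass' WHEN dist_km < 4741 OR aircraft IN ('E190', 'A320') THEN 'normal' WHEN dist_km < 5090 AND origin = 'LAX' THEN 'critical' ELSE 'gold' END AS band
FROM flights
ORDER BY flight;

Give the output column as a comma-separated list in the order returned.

flight=A15: dist_km < 4583 OR origin IN ('LAX', 'ATL', 'JFK') → pass
flight=A16: dist_km < 2811 → minor
flight=A35: dist_km < 2811 → minor
flight=A41: dist_km < 4583 OR origin IN ('LAX', 'ATL', 'JFK') → pass
flight=A42: dist_km < 4583 OR origin IN ('LAX', 'ATL', 'JFK') → pass
flight=A54: dist_km < 4583 OR origin IN ('LAX', 'ATL', 'JFK') → pass
flight=A58: dist_km < 4583 OR origin IN ('LAX', 'ATL', 'JFK') → pass
flight=A62: dist_km < 4583 OR origin IN ('LAX', 'ATL', 'JFK') → pass
flight=A77: dist_km < 2811 → minor
flight=A78: dist_km < 2811 → minor
flight=A79: dist_km < 4583 OR origin IN ('LAX', 'ATL', 'JFK') → pass
flight=A81: dist_km < 2811 → minor
flight=A93: dist_km < 4583 OR origin IN ('LAX', 'ATL', 'JFK') → pass

pass, minor, minor, pass, pass, pass, pass, pass, minor, minor, pass, minor, pass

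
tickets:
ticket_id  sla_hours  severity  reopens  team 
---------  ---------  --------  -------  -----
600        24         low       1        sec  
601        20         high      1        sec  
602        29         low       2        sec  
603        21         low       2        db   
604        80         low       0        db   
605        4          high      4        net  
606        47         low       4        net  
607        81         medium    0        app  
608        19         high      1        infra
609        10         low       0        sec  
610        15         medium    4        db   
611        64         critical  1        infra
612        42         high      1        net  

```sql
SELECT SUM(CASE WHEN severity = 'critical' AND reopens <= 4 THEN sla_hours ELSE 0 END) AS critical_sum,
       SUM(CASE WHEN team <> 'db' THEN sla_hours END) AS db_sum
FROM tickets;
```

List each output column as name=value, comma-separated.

[critical_sum: severity = 'critical' AND reopens <= 4]
ticket_id=600: ✗
ticket_id=601: ✗
ticket_id=602: ✗
ticket_id=603: ✗
ticket_id=604: ✗
ticket_id=605: ✗
ticket_id=606: ✗
ticket_id=607: ✗
ticket_id=608: ✗
ticket_id=609: ✗
ticket_id=610: ✗
ticket_id=611: ✓ → 64
ticket_id=612: ✗
critical_sum = 64
—
[db_sum: team <> 'db']
ticket_id=600: ✓ → 24
ticket_id=601: ✓ → 20
ticket_id=602: ✓ → 29
ticket_id=603: ✗
ticket_id=604: ✗
ticket_id=605: ✓ → 4
ticket_id=606: ✓ → 47
ticket_id=607: ✓ → 81
ticket_id=608: ✓ → 19
ticket_id=609: ✓ → 10
ticket_id=610: ✗
ticket_id=611: ✓ → 64
ticket_id=612: ✓ → 42
db_sum = 24 + 20 + 29 + 4 + 47 + 81 + 19 + 10 + 64 + 42 = 340

critical_sum=64, db_sum=340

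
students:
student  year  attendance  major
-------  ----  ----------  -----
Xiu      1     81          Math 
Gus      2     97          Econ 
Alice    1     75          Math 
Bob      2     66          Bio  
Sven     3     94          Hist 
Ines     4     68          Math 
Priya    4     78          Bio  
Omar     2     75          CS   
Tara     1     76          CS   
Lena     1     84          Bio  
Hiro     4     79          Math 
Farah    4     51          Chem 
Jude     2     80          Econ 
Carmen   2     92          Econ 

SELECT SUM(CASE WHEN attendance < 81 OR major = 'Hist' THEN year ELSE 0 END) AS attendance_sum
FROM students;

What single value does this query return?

student=Xiu: ✗
student=Gus: ✗
student=Alice: ✓ → 1
student=Bob: ✓ → 2
student=Sven: ✓ → 3
student=Ines: ✓ → 4
student=Priya: ✓ → 4
student=Omar: ✓ → 2
student=Tara: ✓ → 1
student=Lena: ✗
student=Hiro: ✓ → 4
student=Farah: ✓ → 4
student=Jude: ✓ → 2
student=Carmen: ✗
attendance_sum = 1 + 2 + 3 + 4 + 4 + 2 + 1 + 4 + 4 + 2 = 27

27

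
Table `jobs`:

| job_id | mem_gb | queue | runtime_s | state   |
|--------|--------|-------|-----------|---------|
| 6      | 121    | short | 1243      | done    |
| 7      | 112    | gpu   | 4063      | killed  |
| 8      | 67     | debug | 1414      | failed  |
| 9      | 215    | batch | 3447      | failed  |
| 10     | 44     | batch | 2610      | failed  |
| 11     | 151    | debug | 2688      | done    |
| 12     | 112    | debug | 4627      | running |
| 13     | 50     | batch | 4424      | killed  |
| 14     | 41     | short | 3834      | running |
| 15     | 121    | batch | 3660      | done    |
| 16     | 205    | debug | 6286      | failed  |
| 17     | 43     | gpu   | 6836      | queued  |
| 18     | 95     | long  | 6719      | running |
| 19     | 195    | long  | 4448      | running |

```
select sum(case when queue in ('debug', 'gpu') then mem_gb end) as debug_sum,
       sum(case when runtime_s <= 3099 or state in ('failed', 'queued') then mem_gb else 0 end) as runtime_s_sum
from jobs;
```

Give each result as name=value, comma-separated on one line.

debug_sum=690, runtime_s_sum=846

[debug_sum: queue in ('debug', 'gpu')]
job_id=6: ✗
job_id=7: ✓ → 112
job_id=8: ✓ → 67
job_id=9: ✗
job_id=10: ✗
job_id=11: ✓ → 151
job_id=12: ✓ → 112
job_id=13: ✗
job_id=14: ✗
job_id=15: ✗
job_id=16: ✓ → 205
job_id=17: ✓ → 43
job_id=18: ✗
job_id=19: ✗
debug_sum = 112 + 67 + 151 + 112 + 205 + 43 = 690
—
[runtime_s_sum: runtime_s <= 3099 or state in ('failed', 'queued')]
job_id=6: ✓ → 121
job_id=7: ✗
job_id=8: ✓ → 67
job_id=9: ✓ → 215
job_id=10: ✓ → 44
job_id=11: ✓ → 151
job_id=12: ✗
job_id=13: ✗
job_id=14: ✗
job_id=15: ✗
job_id=16: ✓ → 205
job_id=17: ✓ → 43
job_id=18: ✗
job_id=19: ✗
runtime_s_sum = 121 + 67 + 215 + 44 + 151 + 205 + 43 = 846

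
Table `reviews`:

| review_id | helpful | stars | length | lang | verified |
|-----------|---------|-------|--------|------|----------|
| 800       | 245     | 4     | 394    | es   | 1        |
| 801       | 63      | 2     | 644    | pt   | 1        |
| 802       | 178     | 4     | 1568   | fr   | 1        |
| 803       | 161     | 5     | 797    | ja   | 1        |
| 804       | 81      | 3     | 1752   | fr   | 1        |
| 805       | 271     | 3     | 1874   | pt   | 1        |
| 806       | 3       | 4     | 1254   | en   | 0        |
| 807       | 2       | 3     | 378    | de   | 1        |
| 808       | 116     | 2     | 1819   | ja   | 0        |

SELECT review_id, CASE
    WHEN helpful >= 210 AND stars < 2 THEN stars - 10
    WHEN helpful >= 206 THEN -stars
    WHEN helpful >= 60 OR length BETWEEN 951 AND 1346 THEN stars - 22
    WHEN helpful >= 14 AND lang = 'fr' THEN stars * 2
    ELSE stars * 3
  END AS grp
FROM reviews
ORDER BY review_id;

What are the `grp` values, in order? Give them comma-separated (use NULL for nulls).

-4, -20, -18, -17, -19, -3, -18, 9, -20

review_id=800: helpful >= 206 → -4
review_id=801: helpful >= 60 OR length BETWEEN 951 AND 1346 → -20
review_id=802: helpful >= 60 OR length BETWEEN 951 AND 1346 → -18
review_id=803: helpful >= 60 OR length BETWEEN 951 AND 1346 → -17
review_id=804: helpful >= 60 OR length BETWEEN 951 AND 1346 → -19
review_id=805: helpful >= 206 → -3
review_id=806: helpful >= 60 OR length BETWEEN 951 AND 1346 → -18
review_id=807: ELSE → 9
review_id=808: helpful >= 60 OR length BETWEEN 951 AND 1346 → -20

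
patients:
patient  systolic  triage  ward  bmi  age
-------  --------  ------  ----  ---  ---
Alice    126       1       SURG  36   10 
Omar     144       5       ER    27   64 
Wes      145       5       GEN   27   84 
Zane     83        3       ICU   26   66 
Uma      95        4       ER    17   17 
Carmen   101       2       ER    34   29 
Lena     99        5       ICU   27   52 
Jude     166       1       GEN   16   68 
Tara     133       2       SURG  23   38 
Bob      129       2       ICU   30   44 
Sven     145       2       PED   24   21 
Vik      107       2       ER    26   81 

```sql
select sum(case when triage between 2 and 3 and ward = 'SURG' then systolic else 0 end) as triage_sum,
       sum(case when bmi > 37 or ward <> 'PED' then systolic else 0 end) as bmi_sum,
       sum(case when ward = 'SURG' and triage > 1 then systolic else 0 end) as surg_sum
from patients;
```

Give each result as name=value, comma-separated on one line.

triage_sum=133, bmi_sum=1328, surg_sum=133

[triage_sum: triage between 2 and 3 and ward = 'SURG']
patient=Alice: ✗
patient=Omar: ✗
patient=Wes: ✗
patient=Zane: ✗
patient=Uma: ✗
patient=Carmen: ✗
patient=Lena: ✗
patient=Jude: ✗
patient=Tara: ✓ → 133
patient=Bob: ✗
patient=Sven: ✗
patient=Vik: ✗
triage_sum = 133
—
[bmi_sum: bmi > 37 or ward <> 'PED']
patient=Alice: ✓ → 126
patient=Omar: ✓ → 144
patient=Wes: ✓ → 145
patient=Zane: ✓ → 83
patient=Uma: ✓ → 95
patient=Carmen: ✓ → 101
patient=Lena: ✓ → 99
patient=Jude: ✓ → 166
patient=Tara: ✓ → 133
patient=Bob: ✓ → 129
patient=Sven: ✗
patient=Vik: ✓ → 107
bmi_sum = 126 + 144 + 145 + 83 + 95 + 101 + 99 + 166 + 133 + 129 + 107 = 1328
—
[surg_sum: ward = 'SURG' and triage > 1]
patient=Alice: ✗
patient=Omar: ✗
patient=Wes: ✗
patient=Zane: ✗
patient=Uma: ✗
patient=Carmen: ✗
patient=Lena: ✗
patient=Jude: ✗
patient=Tara: ✓ → 133
patient=Bob: ✗
patient=Sven: ✗
patient=Vik: ✗
surg_sum = 133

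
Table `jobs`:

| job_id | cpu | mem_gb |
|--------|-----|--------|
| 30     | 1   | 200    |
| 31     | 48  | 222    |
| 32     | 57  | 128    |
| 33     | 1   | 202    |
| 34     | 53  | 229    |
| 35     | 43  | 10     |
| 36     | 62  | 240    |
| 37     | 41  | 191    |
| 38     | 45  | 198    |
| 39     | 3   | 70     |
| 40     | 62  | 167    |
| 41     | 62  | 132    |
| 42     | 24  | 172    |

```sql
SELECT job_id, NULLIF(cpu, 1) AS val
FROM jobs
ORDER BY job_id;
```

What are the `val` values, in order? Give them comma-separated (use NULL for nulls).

NULL, 48, 57, NULL, 53, 43, 62, 41, 45, 3, 62, 62, 24

job_id=30: cpu=1 vs 1: equal → NULL
job_id=31: cpu=48 vs 1: differ → 48
job_id=32: cpu=57 vs 1: differ → 57
job_id=33: cpu=1 vs 1: equal → NULL
job_id=34: cpu=53 vs 1: differ → 53
job_id=35: cpu=43 vs 1: differ → 43
job_id=36: cpu=62 vs 1: differ → 62
job_id=37: cpu=41 vs 1: differ → 41
job_id=38: cpu=45 vs 1: differ → 45
job_id=39: cpu=3 vs 1: differ → 3
job_id=40: cpu=62 vs 1: differ → 62
job_id=41: cpu=62 vs 1: differ → 62
job_id=42: cpu=24 vs 1: differ → 24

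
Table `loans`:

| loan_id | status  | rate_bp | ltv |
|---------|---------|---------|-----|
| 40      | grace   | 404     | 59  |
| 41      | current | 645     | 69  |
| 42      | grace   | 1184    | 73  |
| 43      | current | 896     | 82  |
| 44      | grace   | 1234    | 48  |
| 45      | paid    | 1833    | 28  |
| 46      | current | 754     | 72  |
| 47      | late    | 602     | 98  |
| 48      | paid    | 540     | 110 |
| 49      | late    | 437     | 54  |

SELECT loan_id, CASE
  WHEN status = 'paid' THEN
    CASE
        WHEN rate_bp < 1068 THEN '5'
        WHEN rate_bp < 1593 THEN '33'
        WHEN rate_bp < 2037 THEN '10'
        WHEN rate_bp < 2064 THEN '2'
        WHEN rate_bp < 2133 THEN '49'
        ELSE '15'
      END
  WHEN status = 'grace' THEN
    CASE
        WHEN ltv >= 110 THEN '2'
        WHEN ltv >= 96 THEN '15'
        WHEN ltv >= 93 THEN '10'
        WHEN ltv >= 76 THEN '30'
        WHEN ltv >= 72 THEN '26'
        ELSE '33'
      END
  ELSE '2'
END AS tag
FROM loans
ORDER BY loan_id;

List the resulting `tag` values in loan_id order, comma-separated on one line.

33, 2, 26, 2, 33, 10, 2, 2, 5, 2

loan_id=40: status='grace' → inner[ELSE] → 33
loan_id=41: status='current' → outer ELSE → 2
loan_id=42: status='grace' → inner[ltv >= 72] → 26
loan_id=43: status='current' → outer ELSE → 2
loan_id=44: status='grace' → inner[ELSE] → 33
loan_id=45: status='paid' → inner[rate_bp < 2037] → 10
loan_id=46: status='current' → outer ELSE → 2
loan_id=47: status='late' → outer ELSE → 2
loan_id=48: status='paid' → inner[rate_bp < 1068] → 5
loan_id=49: status='late' → outer ELSE → 2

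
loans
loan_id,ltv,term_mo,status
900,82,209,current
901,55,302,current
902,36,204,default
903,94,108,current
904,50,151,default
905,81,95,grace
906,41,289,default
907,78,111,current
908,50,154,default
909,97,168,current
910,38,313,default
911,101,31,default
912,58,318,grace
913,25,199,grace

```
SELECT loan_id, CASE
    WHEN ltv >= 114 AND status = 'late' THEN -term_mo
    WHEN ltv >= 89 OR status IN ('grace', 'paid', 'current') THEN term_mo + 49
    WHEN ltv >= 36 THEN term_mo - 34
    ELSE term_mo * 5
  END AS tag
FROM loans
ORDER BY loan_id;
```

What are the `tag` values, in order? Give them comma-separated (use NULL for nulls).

258, 351, 170, 157, 117, 144, 255, 160, 120, 217, 279, 80, 367, 248

loan_id=900: ltv >= 89 OR status IN ('grace', 'paid', 'current') → 258
loan_id=901: ltv >= 89 OR status IN ('grace', 'paid', 'current') → 351
loan_id=902: ltv >= 36 → 170
loan_id=903: ltv >= 89 OR status IN ('grace', 'paid', 'current') → 157
loan_id=904: ltv >= 36 → 117
loan_id=905: ltv >= 89 OR status IN ('grace', 'paid', 'current') → 144
loan_id=906: ltv >= 36 → 255
loan_id=907: ltv >= 89 OR status IN ('grace', 'paid', 'current') → 160
loan_id=908: ltv >= 36 → 120
loan_id=909: ltv >= 89 OR status IN ('grace', 'paid', 'current') → 217
loan_id=910: ltv >= 36 → 279
loan_id=911: ltv >= 89 OR status IN ('grace', 'paid', 'current') → 80
loan_id=912: ltv >= 89 OR status IN ('grace', 'paid', 'current') → 367
loan_id=913: ltv >= 89 OR status IN ('grace', 'paid', 'current') → 248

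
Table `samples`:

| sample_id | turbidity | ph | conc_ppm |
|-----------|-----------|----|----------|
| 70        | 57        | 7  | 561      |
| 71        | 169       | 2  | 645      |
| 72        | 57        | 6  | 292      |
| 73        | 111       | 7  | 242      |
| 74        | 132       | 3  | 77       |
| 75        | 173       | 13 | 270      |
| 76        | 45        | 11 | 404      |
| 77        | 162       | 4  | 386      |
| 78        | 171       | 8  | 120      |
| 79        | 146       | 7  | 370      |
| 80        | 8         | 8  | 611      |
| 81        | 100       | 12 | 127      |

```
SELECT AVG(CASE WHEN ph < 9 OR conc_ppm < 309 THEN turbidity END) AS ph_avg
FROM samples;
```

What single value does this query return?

sample_id=70: ✓ → 57
sample_id=71: ✓ → 169
sample_id=72: ✓ → 57
sample_id=73: ✓ → 111
sample_id=74: ✓ → 132
sample_id=75: ✓ → 173
sample_id=76: ✗
sample_id=77: ✓ → 162
sample_id=78: ✓ → 171
sample_id=79: ✓ → 146
sample_id=80: ✓ → 8
sample_id=81: ✓ → 100
ph_avg = (57 + 169 + 57 + 111 + 132 + 173 + 162 + 171 + 146 + 8 + 100) / 11 = 116.9090909091

116.9090909091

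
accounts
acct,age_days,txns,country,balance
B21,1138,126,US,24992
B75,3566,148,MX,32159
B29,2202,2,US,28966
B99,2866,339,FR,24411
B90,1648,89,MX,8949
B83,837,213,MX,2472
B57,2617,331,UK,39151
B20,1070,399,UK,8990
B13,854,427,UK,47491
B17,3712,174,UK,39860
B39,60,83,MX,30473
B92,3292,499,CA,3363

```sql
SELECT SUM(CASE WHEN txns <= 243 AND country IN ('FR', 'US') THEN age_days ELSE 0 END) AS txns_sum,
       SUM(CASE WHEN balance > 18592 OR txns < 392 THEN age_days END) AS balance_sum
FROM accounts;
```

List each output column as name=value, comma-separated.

txns_sum=3340, balance_sum=19500

[txns_sum: txns <= 243 AND country IN ('FR', 'US')]
acct=B21: ✓ → 1138
acct=B75: ✗
acct=B29: ✓ → 2202
acct=B99: ✗
acct=B90: ✗
acct=B83: ✗
acct=B57: ✗
acct=B20: ✗
acct=B13: ✗
acct=B17: ✗
acct=B39: ✗
acct=B92: ✗
txns_sum = 1138 + 2202 = 3340
—
[balance_sum: balance > 18592 OR txns < 392]
acct=B21: ✓ → 1138
acct=B75: ✓ → 3566
acct=B29: ✓ → 2202
acct=B99: ✓ → 2866
acct=B90: ✓ → 1648
acct=B83: ✓ → 837
acct=B57: ✓ → 2617
acct=B20: ✗
acct=B13: ✓ → 854
acct=B17: ✓ → 3712
acct=B39: ✓ → 60
acct=B92: ✗
balance_sum = 1138 + 3566 + 2202 + 2866 + 1648 + 837 + 2617 + 854 + 3712 + 60 = 19500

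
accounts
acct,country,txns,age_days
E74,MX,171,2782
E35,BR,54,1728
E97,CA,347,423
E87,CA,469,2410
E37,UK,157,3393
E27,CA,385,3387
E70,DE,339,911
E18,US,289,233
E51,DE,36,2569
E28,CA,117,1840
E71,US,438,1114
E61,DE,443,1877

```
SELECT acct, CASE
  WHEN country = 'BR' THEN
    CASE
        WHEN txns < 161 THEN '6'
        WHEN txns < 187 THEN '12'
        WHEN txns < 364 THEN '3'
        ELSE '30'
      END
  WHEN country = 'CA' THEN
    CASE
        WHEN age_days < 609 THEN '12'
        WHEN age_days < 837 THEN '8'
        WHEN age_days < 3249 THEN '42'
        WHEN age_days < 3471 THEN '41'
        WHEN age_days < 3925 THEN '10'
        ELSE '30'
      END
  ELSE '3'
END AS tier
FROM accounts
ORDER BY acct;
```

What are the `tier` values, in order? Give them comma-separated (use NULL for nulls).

acct=E18: country='US' → outer ELSE → 3
acct=E27: country='CA' → inner[age_days < 3471] → 41
acct=E28: country='CA' → inner[age_days < 3249] → 42
acct=E35: country='BR' → inner[txns < 161] → 6
acct=E37: country='UK' → outer ELSE → 3
acct=E51: country='DE' → outer ELSE → 3
acct=E61: country='DE' → outer ELSE → 3
acct=E70: country='DE' → outer ELSE → 3
acct=E71: country='US' → outer ELSE → 3
acct=E74: country='MX' → outer ELSE → 3
acct=E87: country='CA' → inner[age_days < 3249] → 42
acct=E97: country='CA' → inner[age_days < 609] → 12

3, 41, 42, 6, 3, 3, 3, 3, 3, 3, 42, 12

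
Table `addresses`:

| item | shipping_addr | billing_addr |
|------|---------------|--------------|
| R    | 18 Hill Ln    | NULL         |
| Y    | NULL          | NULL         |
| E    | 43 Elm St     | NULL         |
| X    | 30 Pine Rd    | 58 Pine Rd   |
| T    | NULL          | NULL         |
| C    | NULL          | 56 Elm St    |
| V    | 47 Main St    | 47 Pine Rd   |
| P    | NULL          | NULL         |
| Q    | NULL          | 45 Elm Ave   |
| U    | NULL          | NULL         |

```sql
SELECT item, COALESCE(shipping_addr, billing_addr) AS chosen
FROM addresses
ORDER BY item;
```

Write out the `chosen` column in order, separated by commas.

item=C: shipping_addr=NULL, billing_addr=56 Elm St → 56 Elm St
item=E: shipping_addr=43 Elm St → 43 Elm St
item=P: shipping_addr=NULL, billing_addr=NULL (all NULL) → NULL
item=Q: shipping_addr=NULL, billing_addr=45 Elm Ave → 45 Elm Ave
item=R: shipping_addr=18 Hill Ln → 18 Hill Ln
item=T: shipping_addr=NULL, billing_addr=NULL (all NULL) → NULL
item=U: shipping_addr=NULL, billing_addr=NULL (all NULL) → NULL
item=V: shipping_addr=47 Main St → 47 Main St
item=X: shipping_addr=30 Pine Rd → 30 Pine Rd
item=Y: shipping_addr=NULL, billing_addr=NULL (all NULL) → NULL

56 Elm St, 43 Elm St, NULL, 45 Elm Ave, 18 Hill Ln, NULL, NULL, 47 Main St, 30 Pine Rd, NULL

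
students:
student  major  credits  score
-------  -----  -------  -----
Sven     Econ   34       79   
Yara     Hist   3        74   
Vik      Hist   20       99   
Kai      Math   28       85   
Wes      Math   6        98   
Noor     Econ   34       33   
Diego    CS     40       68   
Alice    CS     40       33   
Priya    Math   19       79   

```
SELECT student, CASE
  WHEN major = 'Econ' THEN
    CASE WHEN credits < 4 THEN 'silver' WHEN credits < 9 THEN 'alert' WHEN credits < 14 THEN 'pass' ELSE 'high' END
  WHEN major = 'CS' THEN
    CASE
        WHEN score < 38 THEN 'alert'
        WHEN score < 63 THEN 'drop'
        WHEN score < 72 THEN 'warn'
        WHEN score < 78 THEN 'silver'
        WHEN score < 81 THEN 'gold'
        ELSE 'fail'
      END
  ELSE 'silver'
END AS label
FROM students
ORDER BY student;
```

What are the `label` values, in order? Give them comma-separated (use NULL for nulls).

student=Alice: major='CS' → inner[score < 38] → alert
student=Diego: major='CS' → inner[score < 72] → warn
student=Kai: major='Math' → outer ELSE → silver
student=Noor: major='Econ' → inner[ELSE] → high
student=Priya: major='Math' → outer ELSE → silver
student=Sven: major='Econ' → inner[ELSE] → high
student=Vik: major='Hist' → outer ELSE → silver
student=Wes: major='Math' → outer ELSE → silver
student=Yara: major='Hist' → outer ELSE → silver

alert, warn, silver, high, silver, high, silver, silver, silver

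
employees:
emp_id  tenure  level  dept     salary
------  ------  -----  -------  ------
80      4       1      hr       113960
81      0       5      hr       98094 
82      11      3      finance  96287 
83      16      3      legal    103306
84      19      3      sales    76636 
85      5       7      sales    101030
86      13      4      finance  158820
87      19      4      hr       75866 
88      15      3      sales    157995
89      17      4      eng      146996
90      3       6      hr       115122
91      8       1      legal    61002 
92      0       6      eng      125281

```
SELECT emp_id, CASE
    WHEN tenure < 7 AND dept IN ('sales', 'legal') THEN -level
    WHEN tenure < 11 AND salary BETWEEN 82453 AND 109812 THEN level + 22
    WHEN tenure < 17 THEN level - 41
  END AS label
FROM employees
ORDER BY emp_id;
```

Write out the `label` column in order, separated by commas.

-40, 27, -38, -38, NULL, -7, -37, NULL, -38, NULL, -35, -40, -35

emp_id=80: tenure < 17 → -40
emp_id=81: tenure < 11 AND salary BETWEEN 82453 AND 109812 → 27
emp_id=82: tenure < 17 → -38
emp_id=83: tenure < 17 → -38
emp_id=84: (no match → NULL) → NULL
emp_id=85: tenure < 7 AND dept IN ('sales', 'legal') → -7
emp_id=86: tenure < 17 → -37
emp_id=87: (no match → NULL) → NULL
emp_id=88: tenure < 17 → -38
emp_id=89: (no match → NULL) → NULL
emp_id=90: tenure < 17 → -35
emp_id=91: tenure < 17 → -40
emp_id=92: tenure < 17 → -35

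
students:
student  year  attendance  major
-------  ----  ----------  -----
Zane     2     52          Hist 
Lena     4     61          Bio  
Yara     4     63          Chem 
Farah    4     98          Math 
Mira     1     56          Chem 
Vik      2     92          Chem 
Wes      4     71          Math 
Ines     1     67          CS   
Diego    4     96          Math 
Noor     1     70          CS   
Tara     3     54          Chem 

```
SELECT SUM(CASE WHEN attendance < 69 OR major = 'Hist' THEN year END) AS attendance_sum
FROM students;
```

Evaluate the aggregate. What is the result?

student=Zane: ✓ → 2
student=Lena: ✓ → 4
student=Yara: ✓ → 4
student=Farah: ✗
student=Mira: ✓ → 1
student=Vik: ✗
student=Wes: ✗
student=Ines: ✓ → 1
student=Diego: ✗
student=Noor: ✗
student=Tara: ✓ → 3
attendance_sum = 2 + 4 + 4 + 1 + 1 + 3 = 15

15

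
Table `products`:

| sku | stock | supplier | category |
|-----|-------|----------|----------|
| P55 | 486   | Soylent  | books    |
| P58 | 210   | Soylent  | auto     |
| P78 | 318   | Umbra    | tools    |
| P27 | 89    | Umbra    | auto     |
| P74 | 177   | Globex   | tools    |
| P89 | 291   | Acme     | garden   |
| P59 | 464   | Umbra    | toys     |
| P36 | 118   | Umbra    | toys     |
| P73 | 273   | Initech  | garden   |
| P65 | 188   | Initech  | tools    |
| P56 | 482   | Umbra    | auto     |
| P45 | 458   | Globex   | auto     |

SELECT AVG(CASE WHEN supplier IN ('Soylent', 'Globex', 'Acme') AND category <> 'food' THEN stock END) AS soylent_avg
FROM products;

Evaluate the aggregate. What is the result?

sku=P55: ✓ → 486
sku=P58: ✓ → 210
sku=P78: ✗
sku=P27: ✗
sku=P74: ✓ → 177
sku=P89: ✓ → 291
sku=P59: ✗
sku=P36: ✗
sku=P73: ✗
sku=P65: ✗
sku=P56: ✗
sku=P45: ✓ → 458
soylent_avg = (486 + 210 + 177 + 291 + 458) / 5 = 324.4

324.4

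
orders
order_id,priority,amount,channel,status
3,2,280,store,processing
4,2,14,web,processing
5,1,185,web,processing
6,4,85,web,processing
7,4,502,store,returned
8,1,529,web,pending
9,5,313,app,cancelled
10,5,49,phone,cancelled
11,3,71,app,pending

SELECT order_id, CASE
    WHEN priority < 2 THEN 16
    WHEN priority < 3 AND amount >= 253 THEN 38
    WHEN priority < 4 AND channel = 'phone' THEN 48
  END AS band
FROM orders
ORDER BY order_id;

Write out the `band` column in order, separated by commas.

38, NULL, 16, NULL, NULL, 16, NULL, NULL, NULL

order_id=3: priority < 3 AND amount >= 253 → 38
order_id=4: (no match → NULL) → NULL
order_id=5: priority < 2 → 16
order_id=6: (no match → NULL) → NULL
order_id=7: (no match → NULL) → NULL
order_id=8: priority < 2 → 16
order_id=9: (no match → NULL) → NULL
order_id=10: (no match → NULL) → NULL
order_id=11: (no match → NULL) → NULL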